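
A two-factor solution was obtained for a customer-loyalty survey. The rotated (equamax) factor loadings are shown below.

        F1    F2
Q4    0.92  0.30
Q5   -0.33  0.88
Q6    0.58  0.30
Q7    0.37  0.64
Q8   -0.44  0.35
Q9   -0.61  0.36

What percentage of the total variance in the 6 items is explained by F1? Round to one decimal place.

33.2%

SS loadings for F1 = 0.92² + (-0.33)² + 0.58² + 0.37² + (-0.44)² + (-0.61)² = 1.9943
With 6 standardized items, total variance = 6. Proportion = 1.9943/6 = 0.3324 → 33.24%.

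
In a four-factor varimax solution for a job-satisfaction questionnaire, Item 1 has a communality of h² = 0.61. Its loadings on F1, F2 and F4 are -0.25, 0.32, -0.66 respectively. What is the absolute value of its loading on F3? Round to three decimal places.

0.097

Under orthogonal rotation h² = Σλ², so λ_F3² = h² − (0.6005) = 0.61 − 0.6005 = 0.0095.
|λ| = √0.0095 = 0.0975.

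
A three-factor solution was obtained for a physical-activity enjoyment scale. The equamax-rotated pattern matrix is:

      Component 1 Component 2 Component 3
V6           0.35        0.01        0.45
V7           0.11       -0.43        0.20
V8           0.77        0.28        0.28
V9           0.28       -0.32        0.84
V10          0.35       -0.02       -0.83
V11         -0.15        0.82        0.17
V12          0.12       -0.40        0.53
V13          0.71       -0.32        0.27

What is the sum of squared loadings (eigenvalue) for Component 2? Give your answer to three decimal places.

1.301

SS loadings for Component 2 = 0.01² + (-0.43)² + 0.28² + (-0.32)² + (-0.02)² + 0.82² + (-0.40)² + (-0.32)² = 0.0001 + 0.1849 + 0.0784 + 0.1024 + 0.0004 + 0.6724 + 0.1600 + 0.1024 = 1.3010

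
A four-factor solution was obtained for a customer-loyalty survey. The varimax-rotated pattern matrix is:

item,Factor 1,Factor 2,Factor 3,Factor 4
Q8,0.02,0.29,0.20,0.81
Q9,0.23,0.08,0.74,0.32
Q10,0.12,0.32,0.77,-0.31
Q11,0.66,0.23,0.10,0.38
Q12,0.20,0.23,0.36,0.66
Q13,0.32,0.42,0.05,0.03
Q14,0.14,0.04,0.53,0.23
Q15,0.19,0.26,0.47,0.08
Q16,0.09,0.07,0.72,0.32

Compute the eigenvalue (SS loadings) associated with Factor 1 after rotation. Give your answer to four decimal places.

SS loadings for Factor 1 = 0.02² + 0.23² + 0.12² + 0.66² + 0.20² + 0.32² + 0.14² + 0.19² + 0.09² = 0.0004 + 0.0529 + 0.0144 + 0.4356 + 0.0400 + 0.1024 + 0.0196 + 0.0361 + 0.0081 = 0.7095

0.7095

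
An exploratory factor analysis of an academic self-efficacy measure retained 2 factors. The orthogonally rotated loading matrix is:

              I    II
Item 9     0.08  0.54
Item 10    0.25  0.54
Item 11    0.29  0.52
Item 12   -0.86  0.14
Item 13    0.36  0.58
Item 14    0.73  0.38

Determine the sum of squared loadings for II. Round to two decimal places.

1.35

SS loadings for II = 0.54² + 0.54² + 0.52² + 0.14² + 0.58² + 0.38² = 0.2916 + 0.2916 + 0.2704 + 0.0196 + 0.3364 + 0.1444 = 1.3540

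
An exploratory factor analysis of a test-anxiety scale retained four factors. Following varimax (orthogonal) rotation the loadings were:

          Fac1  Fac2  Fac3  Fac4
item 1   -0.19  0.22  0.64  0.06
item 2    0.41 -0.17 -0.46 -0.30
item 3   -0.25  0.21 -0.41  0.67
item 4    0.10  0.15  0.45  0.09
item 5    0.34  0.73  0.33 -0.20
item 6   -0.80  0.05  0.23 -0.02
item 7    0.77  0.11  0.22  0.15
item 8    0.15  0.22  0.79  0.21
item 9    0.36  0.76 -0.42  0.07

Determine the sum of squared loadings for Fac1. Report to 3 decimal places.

SS loadings for Fac1 = (-0.19)² + 0.41² + (-0.25)² + 0.10² + 0.34² + (-0.80)² + 0.77² + 0.15² + 0.36² = 0.0361 + 0.1681 + 0.0625 + 0.0100 + 0.1156 + 0.6400 + 0.5929 + 0.0225 + 0.1296 = 1.7773

1.777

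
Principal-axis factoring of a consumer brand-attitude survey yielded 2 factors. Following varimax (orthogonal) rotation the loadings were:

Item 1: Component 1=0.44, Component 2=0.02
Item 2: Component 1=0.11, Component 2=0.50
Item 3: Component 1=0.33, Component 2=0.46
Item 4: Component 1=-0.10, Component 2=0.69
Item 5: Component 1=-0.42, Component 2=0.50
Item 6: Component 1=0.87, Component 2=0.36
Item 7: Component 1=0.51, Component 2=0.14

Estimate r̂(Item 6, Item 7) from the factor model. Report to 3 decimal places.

r̂ = Σ λ_i·λ_j across factors = (0.87)(0.51) + (0.36)(0.14)
  = +0.4437 +0.0504 = 0.4941

0.494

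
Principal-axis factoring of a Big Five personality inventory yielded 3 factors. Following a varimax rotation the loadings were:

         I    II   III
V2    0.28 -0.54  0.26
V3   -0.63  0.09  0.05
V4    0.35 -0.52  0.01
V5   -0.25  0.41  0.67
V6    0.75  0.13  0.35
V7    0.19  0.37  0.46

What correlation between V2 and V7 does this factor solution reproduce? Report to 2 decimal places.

-0.03

r̂ = Σ λ_i·λ_j across factors = (0.28)(0.19) + (-0.54)(0.37) + (0.26)(0.46)
  = +0.0532 -0.1998 +0.1196 = -0.0270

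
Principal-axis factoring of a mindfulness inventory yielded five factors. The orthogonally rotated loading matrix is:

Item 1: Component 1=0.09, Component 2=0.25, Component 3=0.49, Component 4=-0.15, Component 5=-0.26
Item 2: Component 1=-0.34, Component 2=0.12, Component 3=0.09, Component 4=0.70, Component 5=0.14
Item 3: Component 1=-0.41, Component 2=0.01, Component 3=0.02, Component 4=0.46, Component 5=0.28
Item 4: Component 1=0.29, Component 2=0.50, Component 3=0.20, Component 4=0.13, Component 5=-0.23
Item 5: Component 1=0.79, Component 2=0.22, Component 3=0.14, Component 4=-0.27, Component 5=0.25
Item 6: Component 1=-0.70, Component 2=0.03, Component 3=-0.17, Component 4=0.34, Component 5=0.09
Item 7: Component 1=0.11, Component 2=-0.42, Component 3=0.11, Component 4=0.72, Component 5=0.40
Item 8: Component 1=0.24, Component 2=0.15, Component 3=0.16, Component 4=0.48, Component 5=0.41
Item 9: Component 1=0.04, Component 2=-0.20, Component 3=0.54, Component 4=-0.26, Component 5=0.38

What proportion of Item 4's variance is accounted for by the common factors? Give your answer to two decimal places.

h² = 0.29² + 0.50² + 0.20² + 0.13² + (-0.23)² = 0.0841 + 0.2500 + 0.0400 + 0.0169 + 0.0529 = 0.4439

0.44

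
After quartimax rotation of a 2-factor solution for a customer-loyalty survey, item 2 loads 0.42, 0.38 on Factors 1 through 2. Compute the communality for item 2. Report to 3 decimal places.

0.321

h² = 0.42² + 0.38² = 0.1764 + 0.1444 = 0.3208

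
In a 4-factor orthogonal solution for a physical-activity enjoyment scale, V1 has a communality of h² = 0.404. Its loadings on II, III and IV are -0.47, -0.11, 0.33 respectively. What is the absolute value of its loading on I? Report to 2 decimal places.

0.25

Under orthogonal rotation h² = Σλ², so λ_I² = h² − (0.3419) = 0.404 − 0.3419 = 0.0621.
|λ| = √0.0621 = 0.2492.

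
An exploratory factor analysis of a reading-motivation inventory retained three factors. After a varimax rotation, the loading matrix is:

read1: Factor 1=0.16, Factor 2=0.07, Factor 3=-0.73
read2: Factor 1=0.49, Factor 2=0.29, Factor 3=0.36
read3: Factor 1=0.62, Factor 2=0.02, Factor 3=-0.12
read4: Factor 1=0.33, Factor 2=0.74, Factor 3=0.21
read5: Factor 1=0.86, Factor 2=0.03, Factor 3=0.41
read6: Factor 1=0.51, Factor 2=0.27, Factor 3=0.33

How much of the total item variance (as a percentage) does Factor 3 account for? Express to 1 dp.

16.6%

SS loadings for Factor 3 = (-0.73)² + 0.36² + (-0.12)² + 0.21² + 0.41² + 0.33² = 0.9980
With 6 standardized items, total variance = 6. Proportion = 0.9980/6 = 0.1663 → 16.63%.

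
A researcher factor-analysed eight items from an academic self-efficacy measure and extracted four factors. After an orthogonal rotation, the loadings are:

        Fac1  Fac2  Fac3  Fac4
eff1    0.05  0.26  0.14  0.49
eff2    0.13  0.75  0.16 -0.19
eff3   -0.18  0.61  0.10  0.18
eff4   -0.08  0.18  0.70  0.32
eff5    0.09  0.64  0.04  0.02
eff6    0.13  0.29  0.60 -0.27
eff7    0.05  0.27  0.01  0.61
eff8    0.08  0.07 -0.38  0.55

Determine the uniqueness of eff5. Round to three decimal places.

0.580

h² = 0.09² + 0.64² + 0.04² + 0.02² = 0.0081 + 0.4096 + 0.0016 + 0.0004 = 0.4197
Uniqueness u² = 1 − h² = 1 − 0.4197 = 0.5803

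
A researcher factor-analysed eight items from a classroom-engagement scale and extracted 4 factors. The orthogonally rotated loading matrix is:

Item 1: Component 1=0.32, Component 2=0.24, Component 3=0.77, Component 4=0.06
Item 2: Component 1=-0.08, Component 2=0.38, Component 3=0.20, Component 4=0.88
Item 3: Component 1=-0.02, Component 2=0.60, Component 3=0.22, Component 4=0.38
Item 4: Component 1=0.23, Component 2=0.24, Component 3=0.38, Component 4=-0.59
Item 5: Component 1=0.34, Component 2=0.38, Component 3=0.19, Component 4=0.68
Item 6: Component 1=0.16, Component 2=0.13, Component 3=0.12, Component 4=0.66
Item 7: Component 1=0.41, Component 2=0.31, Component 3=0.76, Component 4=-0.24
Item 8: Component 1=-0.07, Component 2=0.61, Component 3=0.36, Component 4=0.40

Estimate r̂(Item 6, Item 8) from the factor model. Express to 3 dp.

r̂ = Σ λ_i·λ_j across factors = (0.16)(-0.07) + (0.13)(0.61) + (0.12)(0.36) + (0.66)(0.40)
  = -0.0112 +0.0793 +0.0432 +0.2640 = 0.3753

0.375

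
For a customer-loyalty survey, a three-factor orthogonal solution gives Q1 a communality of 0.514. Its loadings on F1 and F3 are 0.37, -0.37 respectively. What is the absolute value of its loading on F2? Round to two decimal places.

0.49

Under orthogonal rotation h² = Σλ², so λ_F2² = h² − (0.2738) = 0.514 − 0.2738 = 0.2402.
|λ| = √0.2402 = 0.4901.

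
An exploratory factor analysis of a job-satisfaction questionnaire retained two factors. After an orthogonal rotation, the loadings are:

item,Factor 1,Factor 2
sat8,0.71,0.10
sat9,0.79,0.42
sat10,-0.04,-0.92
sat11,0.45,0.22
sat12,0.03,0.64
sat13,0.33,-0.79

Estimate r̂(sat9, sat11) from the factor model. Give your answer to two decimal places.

0.45

r̂ = Σ λ_i·λ_j across factors = (0.79)(0.45) + (0.42)(0.22)
  = +0.3555 +0.0924 = 0.4479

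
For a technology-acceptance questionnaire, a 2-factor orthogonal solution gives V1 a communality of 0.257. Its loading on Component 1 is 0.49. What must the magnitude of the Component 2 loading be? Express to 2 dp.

0.13

Under orthogonal rotation h² = Σλ², so λ_Component 2² = h² − (0.2401) = 0.257 − 0.2401 = 0.0169.
|λ| = √0.0169 = 0.1300.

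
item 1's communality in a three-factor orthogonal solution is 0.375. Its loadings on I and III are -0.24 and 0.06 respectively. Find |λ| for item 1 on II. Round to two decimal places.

Under orthogonal rotation h² = Σλ², so λ_II² = h² − (0.0612) = 0.375 − 0.0612 = 0.3138.
|λ| = √0.3138 = 0.5602.

0.56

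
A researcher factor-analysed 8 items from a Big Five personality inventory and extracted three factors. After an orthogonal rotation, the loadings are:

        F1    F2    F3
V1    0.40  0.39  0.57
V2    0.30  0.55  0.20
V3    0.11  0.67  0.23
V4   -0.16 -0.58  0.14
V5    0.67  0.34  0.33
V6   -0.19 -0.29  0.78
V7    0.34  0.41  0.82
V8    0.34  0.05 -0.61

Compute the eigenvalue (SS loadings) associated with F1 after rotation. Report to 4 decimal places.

1.0039

SS loadings for F1 = 0.40² + 0.30² + 0.11² + (-0.16)² + 0.67² + (-0.19)² + 0.34² + 0.34² = 0.1600 + 0.0900 + 0.0121 + 0.0256 + 0.4489 + 0.0361 + 0.1156 + 0.1156 = 1.0039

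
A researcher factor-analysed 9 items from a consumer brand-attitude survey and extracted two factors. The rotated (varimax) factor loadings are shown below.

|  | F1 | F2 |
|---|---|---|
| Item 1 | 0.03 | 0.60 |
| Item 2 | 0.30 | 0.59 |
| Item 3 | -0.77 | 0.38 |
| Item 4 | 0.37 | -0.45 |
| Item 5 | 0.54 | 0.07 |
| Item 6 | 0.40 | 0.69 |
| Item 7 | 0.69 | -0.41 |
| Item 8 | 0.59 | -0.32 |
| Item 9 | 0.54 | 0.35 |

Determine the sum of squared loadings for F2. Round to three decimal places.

1.929

SS loadings for F2 = 0.60² + 0.59² + 0.38² + (-0.45)² + 0.07² + 0.69² + (-0.41)² + (-0.32)² + 0.35² = 0.3600 + 0.3481 + 0.1444 + 0.2025 + 0.0049 + 0.4761 + 0.1681 + 0.1024 + 0.1225 = 1.9290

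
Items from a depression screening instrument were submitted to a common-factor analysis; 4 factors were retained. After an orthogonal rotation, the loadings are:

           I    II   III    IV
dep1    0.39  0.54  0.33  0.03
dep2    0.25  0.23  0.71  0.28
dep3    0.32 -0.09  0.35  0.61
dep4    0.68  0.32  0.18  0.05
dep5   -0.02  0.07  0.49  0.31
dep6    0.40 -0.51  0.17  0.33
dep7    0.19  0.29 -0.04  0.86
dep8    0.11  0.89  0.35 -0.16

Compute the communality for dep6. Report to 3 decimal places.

0.558

h² = 0.40² + (-0.51)² + 0.17² + 0.33² = 0.1600 + 0.2601 + 0.0289 + 0.1089 = 0.5579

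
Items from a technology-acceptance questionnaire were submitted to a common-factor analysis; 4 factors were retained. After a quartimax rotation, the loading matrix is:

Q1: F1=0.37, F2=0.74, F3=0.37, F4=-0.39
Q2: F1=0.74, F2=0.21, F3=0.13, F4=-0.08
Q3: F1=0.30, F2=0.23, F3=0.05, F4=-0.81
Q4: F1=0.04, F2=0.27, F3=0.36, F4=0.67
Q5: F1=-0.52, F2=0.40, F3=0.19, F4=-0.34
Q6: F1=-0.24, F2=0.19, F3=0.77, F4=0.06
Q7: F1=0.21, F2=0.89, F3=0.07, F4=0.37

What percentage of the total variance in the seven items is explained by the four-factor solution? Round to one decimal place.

75.6%

SS loadings by factor: 1.1482, 1.7057, 0.9198, 1.5196; total = 5.2933.
Total variance with 7 standardized items is 7, so the solution explains 5.2933/7 = 0.7562 = 75.62%.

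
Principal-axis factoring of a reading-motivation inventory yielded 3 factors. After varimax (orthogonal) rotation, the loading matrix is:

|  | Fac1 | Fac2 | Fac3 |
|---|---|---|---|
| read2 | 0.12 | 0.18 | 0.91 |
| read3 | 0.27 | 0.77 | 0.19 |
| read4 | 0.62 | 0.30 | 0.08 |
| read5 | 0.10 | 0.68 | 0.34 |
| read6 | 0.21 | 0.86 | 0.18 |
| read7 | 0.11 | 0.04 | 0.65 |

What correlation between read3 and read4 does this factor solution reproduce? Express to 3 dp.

r̂ = Σ λ_i·λ_j across factors = (0.27)(0.62) + (0.77)(0.30) + (0.19)(0.08)
  = +0.1674 +0.2310 +0.0152 = 0.4136

0.414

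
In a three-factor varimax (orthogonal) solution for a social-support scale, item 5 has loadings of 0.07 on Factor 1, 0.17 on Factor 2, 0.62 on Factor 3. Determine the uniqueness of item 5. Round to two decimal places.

0.58

h² = 0.07² + 0.17² + 0.62² = 0.0049 + 0.0289 + 0.3844 = 0.4182
Uniqueness u² = 1 − h² = 1 − 0.4182 = 0.5818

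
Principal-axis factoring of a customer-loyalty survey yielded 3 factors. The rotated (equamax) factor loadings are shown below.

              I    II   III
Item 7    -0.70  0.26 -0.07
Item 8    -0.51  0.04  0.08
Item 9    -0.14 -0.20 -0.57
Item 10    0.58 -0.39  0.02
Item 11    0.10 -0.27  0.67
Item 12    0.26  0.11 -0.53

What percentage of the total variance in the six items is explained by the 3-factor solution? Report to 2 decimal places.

43.27%

SS loadings by factor: 1.1837, 0.3463, 1.0664; total = 2.5964.
Total variance with 6 standardized items is 6, so the solution explains 2.5964/6 = 0.4327 = 43.27%.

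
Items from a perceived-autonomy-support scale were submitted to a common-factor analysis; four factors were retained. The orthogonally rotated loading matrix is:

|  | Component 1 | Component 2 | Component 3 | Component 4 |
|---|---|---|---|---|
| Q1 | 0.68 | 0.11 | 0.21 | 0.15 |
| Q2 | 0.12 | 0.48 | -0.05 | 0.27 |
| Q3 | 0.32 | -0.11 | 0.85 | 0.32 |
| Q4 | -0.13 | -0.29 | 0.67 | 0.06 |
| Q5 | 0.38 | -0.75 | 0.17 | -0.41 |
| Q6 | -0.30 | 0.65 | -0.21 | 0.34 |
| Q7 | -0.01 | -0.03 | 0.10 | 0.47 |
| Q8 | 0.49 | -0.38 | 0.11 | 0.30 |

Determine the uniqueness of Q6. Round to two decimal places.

h² = (-0.30)² + 0.65² + (-0.21)² + 0.34² = 0.0900 + 0.4225 + 0.0441 + 0.1156 = 0.6722
Uniqueness u² = 1 − h² = 1 − 0.6722 = 0.3278

0.33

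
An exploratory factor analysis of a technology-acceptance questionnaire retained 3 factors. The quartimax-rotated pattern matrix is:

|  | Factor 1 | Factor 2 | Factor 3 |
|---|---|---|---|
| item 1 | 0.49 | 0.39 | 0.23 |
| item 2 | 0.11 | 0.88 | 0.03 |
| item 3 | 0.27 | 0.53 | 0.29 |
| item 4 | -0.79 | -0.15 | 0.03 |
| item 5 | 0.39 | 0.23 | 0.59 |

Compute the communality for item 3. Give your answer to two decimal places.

h² = 0.27² + 0.53² + 0.29² = 0.0729 + 0.2809 + 0.0841 = 0.4379

0.44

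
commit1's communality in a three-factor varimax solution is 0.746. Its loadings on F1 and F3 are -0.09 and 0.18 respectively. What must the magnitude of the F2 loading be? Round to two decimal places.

0.84

Under orthogonal rotation h² = Σλ², so λ_F2² = h² − (0.0405) = 0.746 − 0.0405 = 0.7055.
|λ| = √0.7055 = 0.8399.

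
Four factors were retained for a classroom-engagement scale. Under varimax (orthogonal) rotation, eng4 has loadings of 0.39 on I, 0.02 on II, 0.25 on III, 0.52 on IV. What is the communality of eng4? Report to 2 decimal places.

h² = 0.39² + 0.02² + 0.25² + 0.52² = 0.1521 + 0.0004 + 0.0625 + 0.2704 = 0.4854

0.49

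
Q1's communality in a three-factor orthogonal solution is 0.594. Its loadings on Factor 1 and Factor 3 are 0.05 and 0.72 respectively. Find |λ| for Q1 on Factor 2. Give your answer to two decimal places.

Under orthogonal rotation h² = Σλ², so λ_Factor 2² = h² − (0.5209) = 0.594 − 0.5209 = 0.0731.
|λ| = √0.0731 = 0.2704.

0.27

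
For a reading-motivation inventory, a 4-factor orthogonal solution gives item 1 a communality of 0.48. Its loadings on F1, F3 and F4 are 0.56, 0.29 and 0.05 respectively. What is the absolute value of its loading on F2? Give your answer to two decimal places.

0.28

Under orthogonal rotation h² = Σλ², so λ_F2² = h² − (0.4002) = 0.48 − 0.4002 = 0.0798.
|λ| = √0.0798 = 0.2825.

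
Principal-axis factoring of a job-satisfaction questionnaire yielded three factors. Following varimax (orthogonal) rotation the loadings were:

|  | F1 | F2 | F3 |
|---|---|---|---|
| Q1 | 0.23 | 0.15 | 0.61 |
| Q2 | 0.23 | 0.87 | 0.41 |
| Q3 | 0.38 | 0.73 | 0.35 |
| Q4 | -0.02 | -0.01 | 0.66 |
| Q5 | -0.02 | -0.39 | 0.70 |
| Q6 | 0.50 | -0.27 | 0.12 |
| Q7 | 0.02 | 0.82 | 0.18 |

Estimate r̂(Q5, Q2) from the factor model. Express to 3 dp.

r̂ = Σ λ_i·λ_j across factors = (-0.02)(0.23) + (-0.39)(0.87) + (0.70)(0.41)
  = -0.0046 -0.3393 +0.2870 = -0.0569

-0.057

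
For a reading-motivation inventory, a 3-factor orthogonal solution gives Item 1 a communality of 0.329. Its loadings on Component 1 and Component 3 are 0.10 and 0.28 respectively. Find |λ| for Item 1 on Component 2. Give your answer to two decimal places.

Under orthogonal rotation h² = Σλ², so λ_Component 2² = h² − (0.0884) = 0.329 − 0.0884 = 0.2406.
|λ| = √0.2406 = 0.4905.

0.49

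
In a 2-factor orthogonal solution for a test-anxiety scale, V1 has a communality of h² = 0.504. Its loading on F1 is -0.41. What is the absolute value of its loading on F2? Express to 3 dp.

0.580

Under orthogonal rotation h² = Σλ², so λ_F2² = h² − (0.1681) = 0.504 − 0.1681 = 0.3359.
|λ| = √0.3359 = 0.5796.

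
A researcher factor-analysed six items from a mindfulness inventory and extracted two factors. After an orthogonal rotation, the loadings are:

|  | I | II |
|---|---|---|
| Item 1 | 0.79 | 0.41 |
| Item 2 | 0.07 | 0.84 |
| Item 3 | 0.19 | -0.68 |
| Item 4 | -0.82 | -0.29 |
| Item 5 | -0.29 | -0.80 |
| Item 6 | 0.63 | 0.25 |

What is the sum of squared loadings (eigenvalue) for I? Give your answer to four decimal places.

1.8185

SS loadings for I = 0.79² + 0.07² + 0.19² + (-0.82)² + (-0.29)² + 0.63² = 0.6241 + 0.0049 + 0.0361 + 0.6724 + 0.0841 + 0.3969 = 1.8185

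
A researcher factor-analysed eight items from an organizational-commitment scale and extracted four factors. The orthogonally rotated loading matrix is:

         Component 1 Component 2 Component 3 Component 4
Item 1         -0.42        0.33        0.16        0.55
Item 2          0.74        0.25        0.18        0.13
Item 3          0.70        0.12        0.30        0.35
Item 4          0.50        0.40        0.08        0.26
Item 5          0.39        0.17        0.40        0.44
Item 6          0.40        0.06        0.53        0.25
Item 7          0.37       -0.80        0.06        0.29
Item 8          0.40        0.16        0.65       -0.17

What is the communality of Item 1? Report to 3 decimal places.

h² = (-0.42)² + 0.33² + 0.16² + 0.55² = 0.1764 + 0.1089 + 0.0256 + 0.3025 = 0.6134

0.613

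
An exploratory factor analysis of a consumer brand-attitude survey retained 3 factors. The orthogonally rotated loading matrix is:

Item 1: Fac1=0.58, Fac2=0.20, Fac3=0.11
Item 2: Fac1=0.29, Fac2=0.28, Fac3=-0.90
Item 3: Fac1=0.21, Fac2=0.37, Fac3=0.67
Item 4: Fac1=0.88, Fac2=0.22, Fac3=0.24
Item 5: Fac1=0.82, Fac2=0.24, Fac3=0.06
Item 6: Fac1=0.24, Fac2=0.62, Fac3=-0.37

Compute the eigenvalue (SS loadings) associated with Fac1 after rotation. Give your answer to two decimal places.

1.97

SS loadings for Fac1 = 0.58² + 0.29² + 0.21² + 0.88² + 0.82² + 0.24² = 0.3364 + 0.0841 + 0.0441 + 0.7744 + 0.6724 + 0.0576 = 1.9690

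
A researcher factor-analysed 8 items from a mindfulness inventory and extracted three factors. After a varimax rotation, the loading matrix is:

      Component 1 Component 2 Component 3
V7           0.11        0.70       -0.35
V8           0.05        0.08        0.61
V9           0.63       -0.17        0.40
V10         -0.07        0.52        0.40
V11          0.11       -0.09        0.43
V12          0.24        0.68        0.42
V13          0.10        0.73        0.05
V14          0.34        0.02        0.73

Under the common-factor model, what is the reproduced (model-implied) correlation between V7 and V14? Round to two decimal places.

-0.20

r̂ = Σ λ_i·λ_j across factors = (0.11)(0.34) + (0.70)(0.02) + (-0.35)(0.73)
  = +0.0374 +0.0140 -0.2555 = -0.2041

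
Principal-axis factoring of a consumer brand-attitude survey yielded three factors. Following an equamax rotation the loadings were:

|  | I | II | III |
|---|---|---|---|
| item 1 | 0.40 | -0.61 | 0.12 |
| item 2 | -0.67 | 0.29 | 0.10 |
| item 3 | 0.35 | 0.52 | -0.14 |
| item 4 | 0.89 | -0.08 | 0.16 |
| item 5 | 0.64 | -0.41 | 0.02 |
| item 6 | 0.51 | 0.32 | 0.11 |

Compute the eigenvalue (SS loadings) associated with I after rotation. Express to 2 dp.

SS loadings for I = 0.40² + (-0.67)² + 0.35² + 0.89² + 0.64² + 0.51² = 0.1600 + 0.4489 + 0.1225 + 0.7921 + 0.4096 + 0.2601 = 2.1932

2.19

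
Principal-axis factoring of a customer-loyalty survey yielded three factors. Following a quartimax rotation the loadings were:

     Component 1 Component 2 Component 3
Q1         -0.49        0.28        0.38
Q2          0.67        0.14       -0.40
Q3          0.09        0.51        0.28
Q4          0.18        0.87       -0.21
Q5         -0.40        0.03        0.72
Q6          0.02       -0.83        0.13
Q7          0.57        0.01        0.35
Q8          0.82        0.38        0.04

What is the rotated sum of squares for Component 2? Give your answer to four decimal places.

SS loadings for Component 2 = 0.28² + 0.14² + 0.51² + 0.87² + 0.03² + (-0.83)² + 0.01² + 0.38² = 0.0784 + 0.0196 + 0.2601 + 0.7569 + 0.0009 + 0.6889 + 0.0001 + 0.1444 = 1.9493

1.9493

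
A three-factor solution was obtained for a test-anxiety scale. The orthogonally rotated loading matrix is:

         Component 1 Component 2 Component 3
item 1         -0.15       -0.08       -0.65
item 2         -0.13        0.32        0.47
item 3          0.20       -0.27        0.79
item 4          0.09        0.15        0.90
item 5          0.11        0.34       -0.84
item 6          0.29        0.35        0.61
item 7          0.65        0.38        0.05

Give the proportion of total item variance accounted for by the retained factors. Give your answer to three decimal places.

0.622

Communalities: 0.4514, 0.3402, 0.7370, 0.8406, 0.8333, 0.5787, 0.5694; Σh² = 4.3506.
Total variance with 7 standardized items is 7, so the solution explains 4.3506/7 = 0.6215.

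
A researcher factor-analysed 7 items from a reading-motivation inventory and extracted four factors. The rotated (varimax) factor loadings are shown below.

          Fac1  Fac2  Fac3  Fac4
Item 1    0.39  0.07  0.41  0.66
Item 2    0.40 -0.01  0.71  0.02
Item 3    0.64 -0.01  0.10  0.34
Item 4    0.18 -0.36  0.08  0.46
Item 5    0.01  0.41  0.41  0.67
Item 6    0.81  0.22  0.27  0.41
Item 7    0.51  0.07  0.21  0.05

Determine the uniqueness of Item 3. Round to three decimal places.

0.465

h² = 0.64² + (-0.01)² + 0.10² + 0.34² = 0.4096 + 0.0001 + 0.0100 + 0.1156 = 0.5353
Uniqueness u² = 1 − h² = 1 − 0.5353 = 0.4647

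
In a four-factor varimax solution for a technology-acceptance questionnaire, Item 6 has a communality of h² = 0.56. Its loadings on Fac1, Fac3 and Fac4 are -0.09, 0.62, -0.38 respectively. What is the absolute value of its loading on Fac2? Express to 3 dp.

Under orthogonal rotation h² = Σλ², so λ_Fac2² = h² − (0.5369) = 0.56 − 0.5369 = 0.0231.
|λ| = √0.0231 = 0.1520.

0.152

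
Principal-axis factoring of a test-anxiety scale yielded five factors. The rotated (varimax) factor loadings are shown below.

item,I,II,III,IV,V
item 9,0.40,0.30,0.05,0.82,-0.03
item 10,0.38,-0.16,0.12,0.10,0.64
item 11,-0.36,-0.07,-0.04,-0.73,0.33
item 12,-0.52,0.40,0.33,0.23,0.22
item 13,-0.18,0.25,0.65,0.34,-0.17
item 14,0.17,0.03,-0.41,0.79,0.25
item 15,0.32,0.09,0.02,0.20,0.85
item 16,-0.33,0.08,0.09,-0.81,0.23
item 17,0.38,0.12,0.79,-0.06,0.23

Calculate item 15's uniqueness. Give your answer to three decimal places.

h² = 0.32² + 0.09² + 0.02² + 0.20² + 0.85² = 0.1024 + 0.0081 + 0.0004 + 0.0400 + 0.7225 = 0.8734
Uniqueness u² = 1 − h² = 1 − 0.8734 = 0.1266

0.127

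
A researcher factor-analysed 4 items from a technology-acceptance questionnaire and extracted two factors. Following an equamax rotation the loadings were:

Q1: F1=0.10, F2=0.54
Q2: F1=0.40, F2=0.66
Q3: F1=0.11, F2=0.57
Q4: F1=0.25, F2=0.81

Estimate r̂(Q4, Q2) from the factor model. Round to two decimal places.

r̂ = Σ λ_i·λ_j across factors = (0.25)(0.40) + (0.81)(0.66)
  = +0.1000 +0.5346 = 0.6346

0.63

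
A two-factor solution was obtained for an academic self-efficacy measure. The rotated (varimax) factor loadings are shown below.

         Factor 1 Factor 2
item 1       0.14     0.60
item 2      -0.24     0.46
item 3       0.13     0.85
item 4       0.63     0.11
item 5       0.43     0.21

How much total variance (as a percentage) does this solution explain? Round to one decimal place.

40.5%

SS loadings by factor: 0.6759, 1.3503; total = 2.0262.
Total variance with 5 standardized items is 5, so the solution explains 2.0262/5 = 0.4052 = 40.52%.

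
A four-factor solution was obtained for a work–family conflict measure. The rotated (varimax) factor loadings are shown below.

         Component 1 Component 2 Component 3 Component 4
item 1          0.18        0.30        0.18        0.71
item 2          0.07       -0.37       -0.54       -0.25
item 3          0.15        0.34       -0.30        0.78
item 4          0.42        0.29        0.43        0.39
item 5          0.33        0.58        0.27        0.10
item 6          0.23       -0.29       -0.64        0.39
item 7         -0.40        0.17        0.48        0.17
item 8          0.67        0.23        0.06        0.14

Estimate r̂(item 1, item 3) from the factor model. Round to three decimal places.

r̂ = Σ λ_i·λ_j across factors = (0.18)(0.15) + (0.30)(0.34) + (0.18)(-0.30) + (0.71)(0.78)
  = +0.0270 +0.1020 -0.0540 +0.5538 = 0.6288

0.629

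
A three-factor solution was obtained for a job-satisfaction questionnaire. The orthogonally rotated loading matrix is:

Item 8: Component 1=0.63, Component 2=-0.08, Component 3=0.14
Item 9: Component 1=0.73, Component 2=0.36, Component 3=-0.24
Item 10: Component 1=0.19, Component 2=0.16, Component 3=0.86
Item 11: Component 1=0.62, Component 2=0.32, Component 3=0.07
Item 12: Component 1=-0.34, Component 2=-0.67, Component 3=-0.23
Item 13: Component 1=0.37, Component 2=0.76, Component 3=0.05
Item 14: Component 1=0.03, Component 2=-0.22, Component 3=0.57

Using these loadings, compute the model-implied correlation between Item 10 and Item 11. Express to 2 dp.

r̂ = Σ λ_i·λ_j across factors = (0.19)(0.62) + (0.16)(0.32) + (0.86)(0.07)
  = +0.1178 +0.0512 +0.0602 = 0.2292

0.23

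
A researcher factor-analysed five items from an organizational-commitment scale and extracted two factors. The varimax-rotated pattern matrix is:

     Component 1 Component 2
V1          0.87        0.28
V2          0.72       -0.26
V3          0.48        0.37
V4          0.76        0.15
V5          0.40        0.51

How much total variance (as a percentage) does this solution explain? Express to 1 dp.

Communalities: 0.8353, 0.5860, 0.3673, 0.6001, 0.4201; Σh² = 2.8088.
Total variance with 5 standardized items is 5, so the solution explains 2.8088/5 = 0.5618 = 56.18%.

56.2%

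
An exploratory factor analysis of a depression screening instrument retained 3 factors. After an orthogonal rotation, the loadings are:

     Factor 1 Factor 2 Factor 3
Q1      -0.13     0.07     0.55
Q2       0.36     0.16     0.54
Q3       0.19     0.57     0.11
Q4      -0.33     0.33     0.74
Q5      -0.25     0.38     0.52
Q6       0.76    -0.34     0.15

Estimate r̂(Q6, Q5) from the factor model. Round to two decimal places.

-0.24

r̂ = Σ λ_i·λ_j across factors = (0.76)(-0.25) + (-0.34)(0.38) + (0.15)(0.52)
  = -0.1900 -0.1292 +0.0780 = -0.2412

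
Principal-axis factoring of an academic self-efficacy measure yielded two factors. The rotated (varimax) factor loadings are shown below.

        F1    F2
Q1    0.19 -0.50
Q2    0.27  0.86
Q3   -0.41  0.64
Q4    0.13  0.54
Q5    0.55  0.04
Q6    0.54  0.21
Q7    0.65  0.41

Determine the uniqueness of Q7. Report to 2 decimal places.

0.41

h² = 0.65² + 0.41² = 0.4225 + 0.1681 = 0.5906
Uniqueness u² = 1 − h² = 1 − 0.5906 = 0.4094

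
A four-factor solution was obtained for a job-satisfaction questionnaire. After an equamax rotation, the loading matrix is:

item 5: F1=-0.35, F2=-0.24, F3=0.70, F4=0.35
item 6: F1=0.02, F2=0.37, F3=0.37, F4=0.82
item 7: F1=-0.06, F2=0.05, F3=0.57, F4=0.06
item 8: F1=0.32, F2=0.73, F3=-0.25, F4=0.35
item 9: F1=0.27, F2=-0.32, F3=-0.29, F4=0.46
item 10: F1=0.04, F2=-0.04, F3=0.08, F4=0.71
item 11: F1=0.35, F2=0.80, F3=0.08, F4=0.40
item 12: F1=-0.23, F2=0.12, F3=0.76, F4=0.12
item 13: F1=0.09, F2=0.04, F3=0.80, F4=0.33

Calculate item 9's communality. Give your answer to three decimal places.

h² = 0.27² + (-0.32)² + (-0.29)² + 0.46² = 0.0729 + 0.1024 + 0.0841 + 0.2116 = 0.4710

0.471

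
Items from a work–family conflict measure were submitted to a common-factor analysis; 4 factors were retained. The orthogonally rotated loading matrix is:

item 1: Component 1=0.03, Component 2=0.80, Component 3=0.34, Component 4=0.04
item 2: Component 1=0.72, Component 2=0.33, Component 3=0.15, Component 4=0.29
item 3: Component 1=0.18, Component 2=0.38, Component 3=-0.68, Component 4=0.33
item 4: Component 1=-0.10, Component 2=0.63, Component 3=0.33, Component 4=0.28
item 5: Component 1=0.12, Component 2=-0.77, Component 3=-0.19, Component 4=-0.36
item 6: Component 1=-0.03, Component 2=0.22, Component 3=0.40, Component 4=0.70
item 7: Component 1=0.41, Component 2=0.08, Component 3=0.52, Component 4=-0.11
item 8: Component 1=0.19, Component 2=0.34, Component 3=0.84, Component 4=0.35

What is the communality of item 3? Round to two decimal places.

h² = 0.18² + 0.38² + (-0.68)² + 0.33² = 0.0324 + 0.1444 + 0.4624 + 0.1089 = 0.7481

0.75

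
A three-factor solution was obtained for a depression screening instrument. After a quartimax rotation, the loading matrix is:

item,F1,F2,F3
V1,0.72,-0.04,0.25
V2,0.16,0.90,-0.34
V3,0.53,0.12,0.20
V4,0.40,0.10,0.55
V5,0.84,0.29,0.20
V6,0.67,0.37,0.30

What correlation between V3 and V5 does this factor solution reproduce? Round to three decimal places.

0.520

r̂ = Σ λ_i·λ_j across factors = (0.53)(0.84) + (0.12)(0.29) + (0.20)(0.20)
  = +0.4452 +0.0348 +0.0400 = 0.5200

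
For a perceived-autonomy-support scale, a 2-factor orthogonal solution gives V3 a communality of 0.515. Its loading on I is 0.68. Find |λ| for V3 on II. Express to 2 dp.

Under orthogonal rotation h² = Σλ², so λ_II² = h² − (0.4624) = 0.515 − 0.4624 = 0.0526.
|λ| = √0.0526 = 0.2293.

0.23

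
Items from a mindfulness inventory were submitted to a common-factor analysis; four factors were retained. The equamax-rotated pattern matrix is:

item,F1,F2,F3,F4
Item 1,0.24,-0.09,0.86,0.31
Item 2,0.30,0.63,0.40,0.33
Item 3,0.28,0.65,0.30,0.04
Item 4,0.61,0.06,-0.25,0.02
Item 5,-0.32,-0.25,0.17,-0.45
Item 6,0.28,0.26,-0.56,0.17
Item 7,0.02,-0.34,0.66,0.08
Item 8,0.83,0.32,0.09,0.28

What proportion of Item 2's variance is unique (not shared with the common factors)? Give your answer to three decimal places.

h² = 0.30² + 0.63² + 0.40² + 0.33² = 0.0900 + 0.3969 + 0.1600 + 0.1089 = 0.7558
Uniqueness u² = 1 − h² = 1 − 0.7558 = 0.2442

0.244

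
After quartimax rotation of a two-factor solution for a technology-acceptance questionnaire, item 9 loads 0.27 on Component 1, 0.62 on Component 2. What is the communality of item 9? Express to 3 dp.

h² = 0.27² + 0.62² = 0.0729 + 0.3844 = 0.4573

0.457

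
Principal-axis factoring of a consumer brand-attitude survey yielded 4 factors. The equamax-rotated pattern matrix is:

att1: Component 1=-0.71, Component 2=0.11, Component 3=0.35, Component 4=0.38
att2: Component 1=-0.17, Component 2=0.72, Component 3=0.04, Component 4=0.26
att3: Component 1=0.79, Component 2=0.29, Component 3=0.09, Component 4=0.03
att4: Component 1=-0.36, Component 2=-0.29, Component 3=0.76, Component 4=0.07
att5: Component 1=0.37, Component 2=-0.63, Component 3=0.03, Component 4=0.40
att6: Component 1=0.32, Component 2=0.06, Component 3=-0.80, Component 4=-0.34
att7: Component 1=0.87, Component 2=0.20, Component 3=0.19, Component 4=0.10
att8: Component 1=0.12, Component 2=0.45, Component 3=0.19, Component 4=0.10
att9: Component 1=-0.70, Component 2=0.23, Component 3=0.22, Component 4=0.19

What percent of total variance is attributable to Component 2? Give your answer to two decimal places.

15.50%

SS loadings for Component 2 = 0.11² + 0.72² + 0.29² + (-0.29)² + (-0.63)² + 0.06² + 0.20² + 0.45² + 0.23² = 1.3946
With 9 standardized items, total variance = 9. Proportion = 1.3946/9 = 0.1550 → 15.50%.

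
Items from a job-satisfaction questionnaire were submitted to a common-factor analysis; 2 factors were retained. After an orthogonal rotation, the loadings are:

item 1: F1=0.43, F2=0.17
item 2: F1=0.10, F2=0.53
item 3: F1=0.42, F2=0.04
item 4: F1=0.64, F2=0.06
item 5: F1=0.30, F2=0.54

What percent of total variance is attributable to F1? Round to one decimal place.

17.4%

SS loadings for F1 = 0.43² + 0.10² + 0.42² + 0.64² + 0.30² = 0.8709
With 5 standardized items, total variance = 5. Proportion = 0.8709/5 = 0.1742 → 17.42%.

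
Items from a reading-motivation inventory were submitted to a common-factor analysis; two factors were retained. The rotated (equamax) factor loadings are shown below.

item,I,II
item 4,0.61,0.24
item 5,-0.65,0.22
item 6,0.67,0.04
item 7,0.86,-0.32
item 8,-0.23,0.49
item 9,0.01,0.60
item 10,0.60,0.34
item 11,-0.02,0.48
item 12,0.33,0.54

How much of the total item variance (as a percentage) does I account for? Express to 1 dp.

27.8%

SS loadings for I = 0.61² + (-0.65)² + 0.67² + 0.86² + (-0.23)² + 0.01² + 0.60² + (-0.02)² + 0.33² = 2.5054
With 9 standardized items, total variance = 9. Proportion = 2.5054/9 = 0.2784 → 27.84%.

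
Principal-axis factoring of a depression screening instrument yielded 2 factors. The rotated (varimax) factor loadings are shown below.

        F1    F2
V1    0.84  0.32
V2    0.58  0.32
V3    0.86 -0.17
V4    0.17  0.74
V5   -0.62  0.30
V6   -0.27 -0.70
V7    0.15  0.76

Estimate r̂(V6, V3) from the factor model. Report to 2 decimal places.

-0.11

r̂ = Σ λ_i·λ_j across factors = (-0.27)(0.86) + (-0.70)(-0.17)
  = -0.2322 +0.1190 = -0.1132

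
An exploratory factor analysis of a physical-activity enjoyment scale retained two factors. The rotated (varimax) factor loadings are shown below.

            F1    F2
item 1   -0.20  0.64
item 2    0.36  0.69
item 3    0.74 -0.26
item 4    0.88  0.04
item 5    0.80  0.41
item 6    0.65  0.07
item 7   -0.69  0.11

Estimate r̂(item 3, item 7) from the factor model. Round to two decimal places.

r̂ = Σ λ_i·λ_j across factors = (0.74)(-0.69) + (-0.26)(0.11)
  = -0.5106 -0.0286 = -0.5392

-0.54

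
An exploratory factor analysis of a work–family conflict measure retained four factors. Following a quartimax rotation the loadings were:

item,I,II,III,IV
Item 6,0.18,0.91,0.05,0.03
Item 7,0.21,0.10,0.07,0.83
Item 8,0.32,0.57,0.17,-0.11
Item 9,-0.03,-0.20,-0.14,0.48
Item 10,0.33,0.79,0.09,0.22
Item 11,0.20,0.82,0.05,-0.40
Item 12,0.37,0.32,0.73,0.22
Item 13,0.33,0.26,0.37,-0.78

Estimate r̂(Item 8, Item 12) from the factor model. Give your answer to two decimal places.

0.40

r̂ = Σ λ_i·λ_j across factors = (0.32)(0.37) + (0.57)(0.32) + (0.17)(0.73) + (-0.11)(0.22)
  = +0.1184 +0.1824 +0.1241 -0.0242 = 0.4007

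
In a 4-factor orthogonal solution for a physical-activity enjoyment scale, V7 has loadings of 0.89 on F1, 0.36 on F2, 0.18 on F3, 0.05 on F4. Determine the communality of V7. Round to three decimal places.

h² = 0.89² + 0.36² + 0.18² + 0.05² = 0.7921 + 0.1296 + 0.0324 + 0.0025 = 0.9566

0.957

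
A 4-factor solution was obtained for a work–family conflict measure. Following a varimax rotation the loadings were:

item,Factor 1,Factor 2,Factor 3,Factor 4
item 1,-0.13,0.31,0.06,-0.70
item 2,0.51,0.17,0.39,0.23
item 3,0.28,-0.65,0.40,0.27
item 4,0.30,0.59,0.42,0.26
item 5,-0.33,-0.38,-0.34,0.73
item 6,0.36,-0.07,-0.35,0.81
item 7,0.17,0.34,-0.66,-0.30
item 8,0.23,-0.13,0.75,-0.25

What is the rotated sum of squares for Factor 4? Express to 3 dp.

SS loadings for Factor 4 = (-0.70)² + 0.23² + 0.27² + 0.26² + 0.73² + 0.81² + (-0.30)² + (-0.25)² = 0.4900 + 0.0529 + 0.0729 + 0.0676 + 0.5329 + 0.6561 + 0.0900 + 0.0625 = 2.0249

2.025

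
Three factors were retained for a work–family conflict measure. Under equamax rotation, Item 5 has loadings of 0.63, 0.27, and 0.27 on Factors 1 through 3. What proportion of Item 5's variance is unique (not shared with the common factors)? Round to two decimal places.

0.46

h² = 0.63² + 0.27² + 0.27² = 0.3969 + 0.0729 + 0.0729 = 0.5427
Uniqueness u² = 1 − h² = 1 − 0.5427 = 0.4573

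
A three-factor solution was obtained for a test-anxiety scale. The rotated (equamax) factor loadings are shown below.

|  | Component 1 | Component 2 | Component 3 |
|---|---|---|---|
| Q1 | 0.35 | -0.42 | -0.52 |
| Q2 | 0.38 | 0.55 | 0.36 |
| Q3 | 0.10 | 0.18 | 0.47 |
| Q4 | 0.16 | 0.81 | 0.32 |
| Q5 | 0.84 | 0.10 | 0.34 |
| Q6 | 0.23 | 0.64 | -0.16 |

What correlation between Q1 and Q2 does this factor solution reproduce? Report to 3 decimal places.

-0.285

r̂ = Σ λ_i·λ_j across factors = (0.35)(0.38) + (-0.42)(0.55) + (-0.52)(0.36)
  = +0.1330 -0.2310 -0.1872 = -0.2852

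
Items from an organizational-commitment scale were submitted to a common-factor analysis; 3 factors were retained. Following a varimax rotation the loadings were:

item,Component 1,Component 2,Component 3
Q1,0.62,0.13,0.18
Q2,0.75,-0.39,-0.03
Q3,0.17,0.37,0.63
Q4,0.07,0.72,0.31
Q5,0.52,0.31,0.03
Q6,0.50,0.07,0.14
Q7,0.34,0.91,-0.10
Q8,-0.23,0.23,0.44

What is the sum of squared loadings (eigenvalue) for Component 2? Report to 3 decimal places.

1.806

SS loadings for Component 2 = 0.13² + (-0.39)² + 0.37² + 0.72² + 0.31² + 0.07² + 0.91² + 0.23² = 0.0169 + 0.1521 + 0.1369 + 0.5184 + 0.0961 + 0.0049 + 0.8281 + 0.0529 = 1.8063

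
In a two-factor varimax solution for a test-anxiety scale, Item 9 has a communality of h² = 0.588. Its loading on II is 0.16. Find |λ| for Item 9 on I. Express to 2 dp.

0.75

Under orthogonal rotation h² = Σλ², so λ_I² = h² − (0.0256) = 0.588 − 0.0256 = 0.5624.
|λ| = √0.5624 = 0.7499.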